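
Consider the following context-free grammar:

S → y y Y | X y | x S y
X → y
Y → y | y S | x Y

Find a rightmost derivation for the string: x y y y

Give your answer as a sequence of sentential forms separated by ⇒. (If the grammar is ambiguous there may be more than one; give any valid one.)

S ⇒ x S y ⇒ x X y y ⇒ x y y y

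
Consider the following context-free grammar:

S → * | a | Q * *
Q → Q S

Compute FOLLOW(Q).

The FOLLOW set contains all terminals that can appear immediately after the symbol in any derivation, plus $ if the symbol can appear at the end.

We compute FOLLOW(Q) using the standard algorithm.
FOLLOW(S) starts with {$}.
FIRST(Q) = {}
FIRST(S) = {*, a}
FOLLOW(Q) = {*, a}
FOLLOW(S) = {$, *, a}
Therefore, FOLLOW(Q) = {*, a}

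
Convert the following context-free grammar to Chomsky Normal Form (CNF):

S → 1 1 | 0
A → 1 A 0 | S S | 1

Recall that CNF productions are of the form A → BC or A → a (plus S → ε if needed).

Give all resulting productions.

T1 → 1; S → 0; T0 → 0; A → 1; S → T1 T1; A → T1 X0; X0 → A T0; A → S S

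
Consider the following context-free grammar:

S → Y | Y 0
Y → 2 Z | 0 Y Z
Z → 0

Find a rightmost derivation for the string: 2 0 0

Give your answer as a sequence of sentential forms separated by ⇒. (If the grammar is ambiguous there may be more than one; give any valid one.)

S ⇒ Y 0 ⇒ 2 Z 0 ⇒ 2 0 0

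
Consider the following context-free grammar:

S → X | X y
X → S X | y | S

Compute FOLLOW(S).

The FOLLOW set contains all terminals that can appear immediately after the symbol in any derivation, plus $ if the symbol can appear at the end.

We compute FOLLOW(S) using the standard algorithm.
FOLLOW(S) starts with {$}.
FIRST(S) = {y}
FIRST(X) = {y}
FOLLOW(S) = {$, y}
FOLLOW(X) = {$, y}
Therefore, FOLLOW(S) = {$, y}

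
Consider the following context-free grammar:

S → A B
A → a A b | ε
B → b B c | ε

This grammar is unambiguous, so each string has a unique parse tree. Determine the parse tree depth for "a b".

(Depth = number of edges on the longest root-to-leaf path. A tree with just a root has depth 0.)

3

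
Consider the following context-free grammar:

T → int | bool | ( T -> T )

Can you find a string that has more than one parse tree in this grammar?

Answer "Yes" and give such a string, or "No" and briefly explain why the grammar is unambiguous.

No - the grammar is unambiguous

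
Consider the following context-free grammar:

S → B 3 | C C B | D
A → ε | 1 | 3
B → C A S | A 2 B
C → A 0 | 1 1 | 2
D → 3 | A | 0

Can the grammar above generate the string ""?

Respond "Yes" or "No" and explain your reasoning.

Yes - a valid derivation exists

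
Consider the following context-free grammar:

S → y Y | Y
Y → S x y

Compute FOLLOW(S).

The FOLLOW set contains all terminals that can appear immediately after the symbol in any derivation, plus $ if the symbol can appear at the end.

We compute FOLLOW(S) using the standard algorithm.
FOLLOW(S) starts with {$}.
FIRST(S) = {y}
FIRST(Y) = {y}
FOLLOW(S) = {$, x}
FOLLOW(Y) = {$, x}
Therefore, FOLLOW(S) = {$, x}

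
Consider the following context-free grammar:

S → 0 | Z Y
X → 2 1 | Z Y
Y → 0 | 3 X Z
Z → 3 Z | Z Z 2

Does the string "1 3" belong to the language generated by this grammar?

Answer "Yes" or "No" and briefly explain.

No - no valid derivation exists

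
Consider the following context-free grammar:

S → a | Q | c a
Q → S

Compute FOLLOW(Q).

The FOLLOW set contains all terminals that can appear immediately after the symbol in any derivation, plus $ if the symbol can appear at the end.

We compute FOLLOW(Q) using the standard algorithm.
FOLLOW(S) starts with {$}.
FIRST(Q) = {a, c}
FIRST(S) = {a, c}
FOLLOW(Q) = {$}
FOLLOW(S) = {$}
Therefore, FOLLOW(Q) = {$}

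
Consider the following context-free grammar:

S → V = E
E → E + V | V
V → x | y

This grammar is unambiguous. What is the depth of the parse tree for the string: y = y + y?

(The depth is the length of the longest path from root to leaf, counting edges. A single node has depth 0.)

4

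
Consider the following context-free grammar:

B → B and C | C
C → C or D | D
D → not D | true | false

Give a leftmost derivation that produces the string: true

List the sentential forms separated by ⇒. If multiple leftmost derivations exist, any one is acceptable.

B ⇒ C ⇒ D ⇒ true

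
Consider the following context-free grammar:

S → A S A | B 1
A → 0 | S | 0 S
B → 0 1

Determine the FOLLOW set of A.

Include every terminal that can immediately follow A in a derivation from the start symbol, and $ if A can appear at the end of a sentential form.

We compute FOLLOW(A) using the standard algorithm.
FOLLOW(S) starts with {$}.
FIRST(A) = {0}
FIRST(B) = {0}
FIRST(S) = {0}
FOLLOW(A) = {$, 0}
FOLLOW(B) = {1}
FOLLOW(S) = {$, 0}
Therefore, FOLLOW(A) = {$, 0}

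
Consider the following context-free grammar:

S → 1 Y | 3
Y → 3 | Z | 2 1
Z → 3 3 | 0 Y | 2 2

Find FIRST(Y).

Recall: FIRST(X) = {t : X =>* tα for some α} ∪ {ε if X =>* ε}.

We compute FIRST(Y) using the standard algorithm.
FIRST(S) = {1, 3}
FIRST(Y) = {0, 2, 3}
FIRST(Z) = {0, 2, 3}
Therefore, FIRST(Y) = {0, 2, 3}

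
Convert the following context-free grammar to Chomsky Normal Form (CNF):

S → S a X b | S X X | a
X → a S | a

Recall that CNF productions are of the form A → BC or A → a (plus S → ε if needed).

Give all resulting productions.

TA → a; TB → b; S → a; X → a; S → S X0; X0 → TA X1; X1 → X TB; S → S X2; X2 → X X; X → TA S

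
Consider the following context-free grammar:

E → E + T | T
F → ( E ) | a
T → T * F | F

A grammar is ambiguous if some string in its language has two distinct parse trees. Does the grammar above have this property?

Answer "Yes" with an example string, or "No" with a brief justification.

No - the grammar is unambiguous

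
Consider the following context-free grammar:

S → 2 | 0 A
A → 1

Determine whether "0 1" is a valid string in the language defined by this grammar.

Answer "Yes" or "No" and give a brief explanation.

Yes - a valid derivation exists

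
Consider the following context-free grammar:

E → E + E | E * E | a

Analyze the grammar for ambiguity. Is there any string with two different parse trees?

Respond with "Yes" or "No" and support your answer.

Yes - the string 'a * a * a + a * a * a' has two distinct parse trees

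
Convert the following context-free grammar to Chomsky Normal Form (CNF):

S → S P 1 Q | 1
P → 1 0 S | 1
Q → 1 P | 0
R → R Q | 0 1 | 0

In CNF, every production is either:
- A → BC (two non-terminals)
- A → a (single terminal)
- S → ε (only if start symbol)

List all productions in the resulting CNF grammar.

T1 → 1; S → 1; T0 → 0; P → 1; Q → 0; R → 0; S → S X0; X0 → P X1; X1 → T1 Q; P → T1 X2; X2 → T0 S; Q → T1 P; R → R Q; R → T0 T1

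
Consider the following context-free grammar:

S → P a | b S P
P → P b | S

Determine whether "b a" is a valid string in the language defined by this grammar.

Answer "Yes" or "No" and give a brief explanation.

No - no valid derivation exists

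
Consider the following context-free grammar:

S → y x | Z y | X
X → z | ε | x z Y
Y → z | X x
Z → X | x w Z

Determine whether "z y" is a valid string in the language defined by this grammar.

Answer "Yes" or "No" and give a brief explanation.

Yes - a valid derivation exists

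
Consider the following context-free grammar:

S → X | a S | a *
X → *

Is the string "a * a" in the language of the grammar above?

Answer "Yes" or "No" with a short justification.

No - no valid derivation exists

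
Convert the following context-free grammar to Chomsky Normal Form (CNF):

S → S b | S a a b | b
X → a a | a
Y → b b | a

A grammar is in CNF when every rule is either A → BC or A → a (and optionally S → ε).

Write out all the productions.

TB → b; TA → a; S → b; X → a; Y → a; S → S TB; S → S X0; X0 → TA X1; X1 → TA TB; X → TA TA; Y → TB TB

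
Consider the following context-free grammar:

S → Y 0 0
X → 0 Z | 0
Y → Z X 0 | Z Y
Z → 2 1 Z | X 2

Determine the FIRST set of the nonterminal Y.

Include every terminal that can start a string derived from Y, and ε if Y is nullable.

We compute FIRST(Y) using the standard algorithm.
FIRST(S) = {0, 2}
FIRST(X) = {0}
FIRST(Y) = {0, 2}
FIRST(Z) = {0, 2}
Therefore, FIRST(Y) = {0, 2}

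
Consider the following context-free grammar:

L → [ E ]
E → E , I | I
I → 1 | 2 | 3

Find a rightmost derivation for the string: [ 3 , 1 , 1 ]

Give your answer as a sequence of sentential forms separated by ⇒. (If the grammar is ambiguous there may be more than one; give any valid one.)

L ⇒ [ E ] ⇒ [ E , I ] ⇒ [ E , 1 ] ⇒ [ E , I , 1 ] ⇒ [ E , 1 , 1 ] ⇒ [ I , 1 , 1 ] ⇒ [ 3 , 1 , 1 ]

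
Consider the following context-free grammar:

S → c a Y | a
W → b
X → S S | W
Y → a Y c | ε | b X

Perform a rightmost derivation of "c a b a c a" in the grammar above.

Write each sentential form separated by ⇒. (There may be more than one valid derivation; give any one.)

S ⇒ c a Y ⇒ c a b X ⇒ c a b S S ⇒ c a b S c a Y ⇒ c a b S c a ⇒ c a b a c a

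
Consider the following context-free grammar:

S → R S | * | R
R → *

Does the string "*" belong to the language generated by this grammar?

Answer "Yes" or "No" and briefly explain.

Yes - a valid derivation exists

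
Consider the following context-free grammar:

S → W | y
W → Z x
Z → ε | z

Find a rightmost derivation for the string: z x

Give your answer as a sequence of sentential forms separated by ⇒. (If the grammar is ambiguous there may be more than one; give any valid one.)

S ⇒ W ⇒ Z x ⇒ z x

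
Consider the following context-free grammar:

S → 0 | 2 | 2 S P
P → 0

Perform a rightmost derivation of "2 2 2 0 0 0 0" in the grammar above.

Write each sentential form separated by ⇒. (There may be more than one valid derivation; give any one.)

S ⇒ 2 S P ⇒ 2 S 0 ⇒ 2 2 S P 0 ⇒ 2 2 S 0 0 ⇒ 2 2 2 S P 0 0 ⇒ 2 2 2 S 0 0 0 ⇒ 2 2 2 0 0 0 0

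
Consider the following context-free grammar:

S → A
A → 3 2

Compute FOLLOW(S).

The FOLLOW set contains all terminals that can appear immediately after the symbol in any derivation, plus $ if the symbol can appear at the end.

We compute FOLLOW(S) using the standard algorithm.
FOLLOW(S) starts with {$}.
FIRST(A) = {3}
FIRST(S) = {3}
FOLLOW(A) = {$}
FOLLOW(S) = {$}
Therefore, FOLLOW(S) = {$}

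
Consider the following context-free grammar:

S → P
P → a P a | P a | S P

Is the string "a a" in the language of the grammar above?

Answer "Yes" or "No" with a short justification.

No - no valid derivation exists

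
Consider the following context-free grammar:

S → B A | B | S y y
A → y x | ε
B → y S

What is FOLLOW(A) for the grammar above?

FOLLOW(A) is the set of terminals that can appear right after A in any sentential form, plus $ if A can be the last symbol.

We compute FOLLOW(A) using the standard algorithm.
FOLLOW(S) starts with {$}.
FIRST(A) = {y, ε}
FIRST(B) = {y}
FIRST(S) = {y}
FOLLOW(A) = {$, y}
FOLLOW(B) = {$, y}
FOLLOW(S) = {$, y}
Therefore, FOLLOW(A) = {$, y}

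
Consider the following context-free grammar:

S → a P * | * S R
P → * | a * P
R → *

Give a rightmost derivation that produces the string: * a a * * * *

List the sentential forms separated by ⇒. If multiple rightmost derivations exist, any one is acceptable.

S ⇒ * S R ⇒ * S * ⇒ * a P * * ⇒ * a a * P * * ⇒ * a a * * * *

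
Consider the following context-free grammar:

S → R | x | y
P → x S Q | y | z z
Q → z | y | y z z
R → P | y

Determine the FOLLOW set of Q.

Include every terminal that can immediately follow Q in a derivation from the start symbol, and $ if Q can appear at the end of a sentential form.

We compute FOLLOW(Q) using the standard algorithm.
FOLLOW(S) starts with {$}.
FIRST(P) = {x, y, z}
FIRST(Q) = {y, z}
FIRST(R) = {x, y, z}
FIRST(S) = {x, y, z}
FOLLOW(P) = {$, y, z}
FOLLOW(Q) = {$, y, z}
FOLLOW(R) = {$, y, z}
FOLLOW(S) = {$, y, z}
Therefore, FOLLOW(Q) = {$, y, z}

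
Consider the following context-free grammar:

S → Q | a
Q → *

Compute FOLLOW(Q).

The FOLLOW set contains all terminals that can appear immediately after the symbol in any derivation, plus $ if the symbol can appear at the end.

We compute FOLLOW(Q) using the standard algorithm.
FOLLOW(S) starts with {$}.
FIRST(Q) = {*}
FIRST(S) = {*, a}
FOLLOW(Q) = {$}
FOLLOW(S) = {$}
Therefore, FOLLOW(Q) = {$}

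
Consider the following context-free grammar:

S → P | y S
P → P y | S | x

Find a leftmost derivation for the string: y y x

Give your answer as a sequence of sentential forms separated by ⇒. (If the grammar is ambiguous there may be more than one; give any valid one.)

S ⇒ y S ⇒ y y S ⇒ y y P ⇒ y y x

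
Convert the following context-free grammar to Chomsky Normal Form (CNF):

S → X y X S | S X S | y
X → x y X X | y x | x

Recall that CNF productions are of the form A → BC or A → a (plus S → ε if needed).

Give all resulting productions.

TY → y; S → y; TX → x; X → x; S → X X0; X0 → TY X1; X1 → X S; S → S X2; X2 → X S; X → TX X3; X3 → TY X4; X4 → X X; X → TY TX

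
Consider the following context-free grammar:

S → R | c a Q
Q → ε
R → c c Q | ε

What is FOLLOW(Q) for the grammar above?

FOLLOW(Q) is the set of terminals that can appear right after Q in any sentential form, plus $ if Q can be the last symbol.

We compute FOLLOW(Q) using the standard algorithm.
FOLLOW(S) starts with {$}.
FIRST(Q) = {ε}
FIRST(R) = {c, ε}
FIRST(S) = {c, ε}
FOLLOW(Q) = {$}
FOLLOW(R) = {$}
FOLLOW(S) = {$}
Therefore, FOLLOW(Q) = {$}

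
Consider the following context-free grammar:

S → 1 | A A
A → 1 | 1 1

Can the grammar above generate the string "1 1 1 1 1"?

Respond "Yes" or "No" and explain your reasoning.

No - no valid derivation exists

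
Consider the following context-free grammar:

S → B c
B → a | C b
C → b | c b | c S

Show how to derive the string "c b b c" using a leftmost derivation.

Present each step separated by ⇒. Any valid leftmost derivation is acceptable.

S ⇒ B c ⇒ C b c ⇒ c b b c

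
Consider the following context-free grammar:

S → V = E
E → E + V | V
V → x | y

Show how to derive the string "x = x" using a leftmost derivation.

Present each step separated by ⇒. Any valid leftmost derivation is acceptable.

S ⇒ V = E ⇒ x = E ⇒ x = V ⇒ x = x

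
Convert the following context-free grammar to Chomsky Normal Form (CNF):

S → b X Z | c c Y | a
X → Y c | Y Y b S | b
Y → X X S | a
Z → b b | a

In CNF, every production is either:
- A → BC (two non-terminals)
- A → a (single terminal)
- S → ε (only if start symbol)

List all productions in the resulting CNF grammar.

TB → b; TC → c; S → a; X → b; Y → a; Z → a; S → TB X0; X0 → X Z; S → TC X1; X1 → TC Y; X → Y TC; X → Y X2; X2 → Y X3; X3 → TB S; Y → X X4; X4 → X S; Z → TB TB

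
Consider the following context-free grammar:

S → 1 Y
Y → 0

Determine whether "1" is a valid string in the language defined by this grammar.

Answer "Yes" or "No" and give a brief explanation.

No - no valid derivation exists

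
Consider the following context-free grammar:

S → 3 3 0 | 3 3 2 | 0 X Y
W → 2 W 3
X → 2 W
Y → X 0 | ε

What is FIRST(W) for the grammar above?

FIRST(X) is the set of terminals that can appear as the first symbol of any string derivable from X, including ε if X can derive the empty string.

We compute FIRST(W) using the standard algorithm.
FIRST(S) = {0, 3}
FIRST(W) = {2}
FIRST(X) = {2}
FIRST(Y) = {2, ε}
Therefore, FIRST(W) = {2}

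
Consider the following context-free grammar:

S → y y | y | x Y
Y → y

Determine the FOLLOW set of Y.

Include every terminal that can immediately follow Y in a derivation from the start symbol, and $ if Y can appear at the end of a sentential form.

We compute FOLLOW(Y) using the standard algorithm.
FOLLOW(S) starts with {$}.
FIRST(S) = {x, y}
FIRST(Y) = {y}
FOLLOW(S) = {$}
FOLLOW(Y) = {$}
Therefore, FOLLOW(Y) = {$}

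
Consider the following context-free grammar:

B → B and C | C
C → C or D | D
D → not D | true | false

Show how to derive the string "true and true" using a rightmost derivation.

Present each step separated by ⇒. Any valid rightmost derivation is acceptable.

B ⇒ B and C ⇒ B and D ⇒ B and true ⇒ C and true ⇒ D and true ⇒ true and true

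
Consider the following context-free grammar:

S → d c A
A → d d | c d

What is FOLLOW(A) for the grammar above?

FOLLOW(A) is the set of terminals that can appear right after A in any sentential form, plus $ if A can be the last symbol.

We compute FOLLOW(A) using the standard algorithm.
FOLLOW(S) starts with {$}.
FIRST(A) = {c, d}
FIRST(S) = {d}
FOLLOW(A) = {$}
FOLLOW(S) = {$}
Therefore, FOLLOW(A) = {$}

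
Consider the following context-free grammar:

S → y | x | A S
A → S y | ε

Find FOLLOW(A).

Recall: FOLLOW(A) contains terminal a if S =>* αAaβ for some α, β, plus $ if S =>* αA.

We compute FOLLOW(A) using the standard algorithm.
FOLLOW(S) starts with {$}.
FIRST(A) = {x, y, ε}
FIRST(S) = {x, y}
FOLLOW(A) = {x, y}
FOLLOW(S) = {$, y}
Therefore, FOLLOW(A) = {x, y}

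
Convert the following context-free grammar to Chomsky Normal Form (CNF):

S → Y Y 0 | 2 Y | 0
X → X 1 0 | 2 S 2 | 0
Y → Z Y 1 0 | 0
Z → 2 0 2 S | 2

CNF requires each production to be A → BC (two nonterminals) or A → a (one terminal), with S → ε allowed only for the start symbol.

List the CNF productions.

T0 → 0; T2 → 2; S → 0; T1 → 1; X → 0; Y → 0; Z → 2; S → Y X0; X0 → Y T0; S → T2 Y; X → X X1; X1 → T1 T0; X → T2 X2; X2 → S T2; Y → Z X3; X3 → Y X4; X4 → T1 T0; Z → T2 X5; X5 → T0 X6; X6 → T2 S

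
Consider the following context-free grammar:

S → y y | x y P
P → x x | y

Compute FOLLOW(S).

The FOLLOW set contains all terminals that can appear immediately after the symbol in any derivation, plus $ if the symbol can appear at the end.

We compute FOLLOW(S) using the standard algorithm.
FOLLOW(S) starts with {$}.
FIRST(P) = {x, y}
FIRST(S) = {x, y}
FOLLOW(P) = {$}
FOLLOW(S) = {$}
Therefore, FOLLOW(S) = {$}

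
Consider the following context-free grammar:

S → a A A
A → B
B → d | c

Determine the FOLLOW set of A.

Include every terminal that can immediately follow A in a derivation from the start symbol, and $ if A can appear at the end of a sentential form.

We compute FOLLOW(A) using the standard algorithm.
FOLLOW(S) starts with {$}.
FIRST(A) = {c, d}
FIRST(B) = {c, d}
FIRST(S) = {a}
FOLLOW(A) = {$, c, d}
FOLLOW(B) = {$, c, d}
FOLLOW(S) = {$}
Therefore, FOLLOW(A) = {$, c, d}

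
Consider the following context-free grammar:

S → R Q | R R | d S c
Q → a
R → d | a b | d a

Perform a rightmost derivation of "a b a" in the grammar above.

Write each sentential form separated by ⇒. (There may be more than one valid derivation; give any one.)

S ⇒ R Q ⇒ R a ⇒ a b a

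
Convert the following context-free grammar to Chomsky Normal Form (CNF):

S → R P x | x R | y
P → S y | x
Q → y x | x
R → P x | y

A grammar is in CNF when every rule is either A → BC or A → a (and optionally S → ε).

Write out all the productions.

TX → x; S → y; TY → y; P → x; Q → x; R → y; S → R X0; X0 → P TX; S → TX R; P → S TY; Q → TY TX; R → P TX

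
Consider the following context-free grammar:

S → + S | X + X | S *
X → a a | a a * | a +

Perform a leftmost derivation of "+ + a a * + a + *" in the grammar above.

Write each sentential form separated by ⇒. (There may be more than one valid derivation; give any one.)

S ⇒ + S ⇒ + + S ⇒ + + S * ⇒ + + X + X * ⇒ + + a a * + X * ⇒ + + a a * + a + *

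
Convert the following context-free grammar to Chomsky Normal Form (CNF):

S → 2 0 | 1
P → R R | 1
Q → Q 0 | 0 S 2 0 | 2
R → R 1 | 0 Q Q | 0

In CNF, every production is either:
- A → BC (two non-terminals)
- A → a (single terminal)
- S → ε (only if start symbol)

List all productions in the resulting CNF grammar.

T2 → 2; T0 → 0; S → 1; P → 1; Q → 2; T1 → 1; R → 0; S → T2 T0; P → R R; Q → Q T0; Q → T0 X0; X0 → S X1; X1 → T2 T0; R → R T1; R → T0 X2; X2 → Q Q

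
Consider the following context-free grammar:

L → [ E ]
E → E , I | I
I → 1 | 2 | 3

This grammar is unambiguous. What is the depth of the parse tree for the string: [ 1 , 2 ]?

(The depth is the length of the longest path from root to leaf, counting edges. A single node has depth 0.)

4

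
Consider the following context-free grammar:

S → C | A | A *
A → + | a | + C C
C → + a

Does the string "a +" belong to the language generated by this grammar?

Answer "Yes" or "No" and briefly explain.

No - no valid derivation exists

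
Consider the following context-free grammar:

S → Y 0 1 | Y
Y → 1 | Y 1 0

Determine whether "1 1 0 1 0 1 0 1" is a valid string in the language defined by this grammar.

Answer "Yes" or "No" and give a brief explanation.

No - no valid derivation exists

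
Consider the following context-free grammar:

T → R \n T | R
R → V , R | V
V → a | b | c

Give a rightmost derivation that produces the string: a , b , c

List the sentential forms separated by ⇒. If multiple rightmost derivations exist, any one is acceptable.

T ⇒ R ⇒ V , R ⇒ V , V , R ⇒ V , V , V ⇒ V , V , c ⇒ V , b , c ⇒ a , b , c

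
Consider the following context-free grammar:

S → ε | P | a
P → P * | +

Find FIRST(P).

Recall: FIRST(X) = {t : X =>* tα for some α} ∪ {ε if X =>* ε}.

We compute FIRST(P) using the standard algorithm.
FIRST(P) = {+}
FIRST(S) = {+, a, ε}
Therefore, FIRST(P) = {+}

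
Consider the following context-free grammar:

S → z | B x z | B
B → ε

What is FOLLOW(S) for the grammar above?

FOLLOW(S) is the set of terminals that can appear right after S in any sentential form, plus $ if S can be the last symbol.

We compute FOLLOW(S) using the standard algorithm.
FOLLOW(S) starts with {$}.
FIRST(B) = {ε}
FIRST(S) = {x, z, ε}
FOLLOW(B) = {$, x}
FOLLOW(S) = {$}
Therefore, FOLLOW(S) = {$}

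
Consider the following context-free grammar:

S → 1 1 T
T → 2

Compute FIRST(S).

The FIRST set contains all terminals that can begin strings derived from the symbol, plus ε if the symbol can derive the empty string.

We compute FIRST(S) using the standard algorithm.
FIRST(S) = {1}
FIRST(T) = {2}
Therefore, FIRST(S) = {1}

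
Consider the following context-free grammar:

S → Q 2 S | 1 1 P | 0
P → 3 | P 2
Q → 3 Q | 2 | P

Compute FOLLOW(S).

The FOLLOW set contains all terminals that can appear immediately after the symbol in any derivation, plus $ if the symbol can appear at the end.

We compute FOLLOW(S) using the standard algorithm.
FOLLOW(S) starts with {$}.
FIRST(P) = {3}
FIRST(Q) = {2, 3}
FIRST(S) = {0, 1, 2, 3}
FOLLOW(P) = {$, 2}
FOLLOW(Q) = {2}
FOLLOW(S) = {$}
Therefore, FOLLOW(S) = {$}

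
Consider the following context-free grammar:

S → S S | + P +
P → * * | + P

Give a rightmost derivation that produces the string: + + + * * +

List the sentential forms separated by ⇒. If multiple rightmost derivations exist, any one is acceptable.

S ⇒ + P + ⇒ + + P + ⇒ + + + P + ⇒ + + + * * +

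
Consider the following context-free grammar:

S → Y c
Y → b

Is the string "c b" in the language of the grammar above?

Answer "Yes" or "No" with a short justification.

No - no valid derivation exists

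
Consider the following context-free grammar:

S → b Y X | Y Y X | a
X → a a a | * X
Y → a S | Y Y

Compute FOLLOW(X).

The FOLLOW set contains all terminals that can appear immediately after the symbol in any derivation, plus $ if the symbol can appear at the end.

We compute FOLLOW(X) using the standard algorithm.
FOLLOW(S) starts with {$}.
FIRST(S) = {a, b}
FIRST(X) = {*, a}
FIRST(Y) = {a}
FOLLOW(S) = {$, *, a}
FOLLOW(X) = {$, *, a}
FOLLOW(Y) = {*, a}
Therefore, FOLLOW(X) = {$, *, a}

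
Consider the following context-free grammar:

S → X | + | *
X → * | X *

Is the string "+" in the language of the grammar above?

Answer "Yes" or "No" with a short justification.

Yes - a valid derivation exists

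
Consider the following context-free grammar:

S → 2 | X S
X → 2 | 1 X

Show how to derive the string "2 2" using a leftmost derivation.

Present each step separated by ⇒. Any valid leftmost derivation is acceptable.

S ⇒ X S ⇒ 2 S ⇒ 2 2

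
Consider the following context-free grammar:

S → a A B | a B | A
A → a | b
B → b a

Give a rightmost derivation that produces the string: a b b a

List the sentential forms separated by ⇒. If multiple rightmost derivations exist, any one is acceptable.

S ⇒ a A B ⇒ a A b a ⇒ a b b a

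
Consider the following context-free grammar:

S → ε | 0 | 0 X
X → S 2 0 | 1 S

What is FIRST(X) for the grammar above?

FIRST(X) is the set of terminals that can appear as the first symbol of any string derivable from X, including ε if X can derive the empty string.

We compute FIRST(X) using the standard algorithm.
FIRST(S) = {0, ε}
FIRST(X) = {0, 1, 2}
Therefore, FIRST(X) = {0, 1, 2}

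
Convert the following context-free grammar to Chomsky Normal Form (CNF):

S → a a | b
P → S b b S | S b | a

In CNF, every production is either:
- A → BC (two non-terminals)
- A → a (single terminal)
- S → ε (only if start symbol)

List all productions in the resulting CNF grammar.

TA → a; S → b; TB → b; P → a; S → TA TA; P → S X0; X0 → TB X1; X1 → TB S; P → S TB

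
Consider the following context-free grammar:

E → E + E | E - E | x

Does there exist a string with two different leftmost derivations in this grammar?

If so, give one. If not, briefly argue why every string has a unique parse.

Yes - the string 'x + x - x - x' has two distinct leftmost derivations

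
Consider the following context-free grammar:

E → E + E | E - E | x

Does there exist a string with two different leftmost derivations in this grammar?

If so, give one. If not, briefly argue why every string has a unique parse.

Yes - the string 'x - x - x + x' has two distinct leftmost derivations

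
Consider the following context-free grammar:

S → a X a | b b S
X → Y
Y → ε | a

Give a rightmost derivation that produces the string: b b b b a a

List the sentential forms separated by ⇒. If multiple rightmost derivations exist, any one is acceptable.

S ⇒ b b S ⇒ b b b b S ⇒ b b b b a X a ⇒ b b b b a Y a ⇒ b b b b a a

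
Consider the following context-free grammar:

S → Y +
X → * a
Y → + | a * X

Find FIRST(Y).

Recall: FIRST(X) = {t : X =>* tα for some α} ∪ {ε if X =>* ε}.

We compute FIRST(Y) using the standard algorithm.
FIRST(S) = {+, a}
FIRST(X) = {*}
FIRST(Y) = {+, a}
Therefore, FIRST(Y) = {+, a}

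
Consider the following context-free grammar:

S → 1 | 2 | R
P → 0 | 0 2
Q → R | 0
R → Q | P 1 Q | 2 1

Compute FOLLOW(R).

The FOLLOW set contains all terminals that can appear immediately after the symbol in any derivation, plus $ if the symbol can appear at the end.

We compute FOLLOW(R) using the standard algorithm.
FOLLOW(S) starts with {$}.
FIRST(P) = {0}
FIRST(Q) = {0, 2}
FIRST(R) = {0, 2}
FIRST(S) = {0, 1, 2}
FOLLOW(P) = {1}
FOLLOW(Q) = {$}
FOLLOW(R) = {$}
FOLLOW(S) = {$}
Therefore, FOLLOW(R) = {$}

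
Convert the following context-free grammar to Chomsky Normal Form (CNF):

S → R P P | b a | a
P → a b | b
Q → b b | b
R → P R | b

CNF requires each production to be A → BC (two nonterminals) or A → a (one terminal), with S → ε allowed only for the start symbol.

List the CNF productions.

TB → b; TA → a; S → a; P → b; Q → b; R → b; S → R X0; X0 → P P; S → TB TA; P → TA TB; Q → TB TB; R → P R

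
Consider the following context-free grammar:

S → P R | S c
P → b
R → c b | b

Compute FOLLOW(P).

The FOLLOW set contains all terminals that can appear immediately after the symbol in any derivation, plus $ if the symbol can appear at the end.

We compute FOLLOW(P) using the standard algorithm.
FOLLOW(S) starts with {$}.
FIRST(P) = {b}
FIRST(R) = {b, c}
FIRST(S) = {b}
FOLLOW(P) = {b, c}
FOLLOW(R) = {$, c}
FOLLOW(S) = {$, c}
Therefore, FOLLOW(P) = {b, c}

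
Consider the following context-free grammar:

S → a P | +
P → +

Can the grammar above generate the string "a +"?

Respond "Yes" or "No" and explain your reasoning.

Yes - a valid derivation exists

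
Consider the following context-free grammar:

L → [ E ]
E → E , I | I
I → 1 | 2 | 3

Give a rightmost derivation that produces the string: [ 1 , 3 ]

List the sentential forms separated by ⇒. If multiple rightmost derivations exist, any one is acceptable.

L ⇒ [ E ] ⇒ [ E , I ] ⇒ [ E , 3 ] ⇒ [ I , 3 ] ⇒ [ 1 , 3 ]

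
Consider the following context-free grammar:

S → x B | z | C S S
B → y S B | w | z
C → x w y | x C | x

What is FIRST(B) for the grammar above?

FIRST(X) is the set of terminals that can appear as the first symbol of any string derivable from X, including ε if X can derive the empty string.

We compute FIRST(B) using the standard algorithm.
FIRST(B) = {w, y, z}
FIRST(C) = {x}
FIRST(S) = {x, z}
Therefore, FIRST(B) = {w, y, z}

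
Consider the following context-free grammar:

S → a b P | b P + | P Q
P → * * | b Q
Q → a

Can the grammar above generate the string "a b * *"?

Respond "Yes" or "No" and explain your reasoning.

Yes - a valid derivation exists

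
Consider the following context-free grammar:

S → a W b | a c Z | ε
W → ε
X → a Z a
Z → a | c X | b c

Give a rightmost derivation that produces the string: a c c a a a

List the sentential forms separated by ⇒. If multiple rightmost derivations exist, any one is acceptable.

S ⇒ a c Z ⇒ a c c X ⇒ a c c a Z a ⇒ a c c a a a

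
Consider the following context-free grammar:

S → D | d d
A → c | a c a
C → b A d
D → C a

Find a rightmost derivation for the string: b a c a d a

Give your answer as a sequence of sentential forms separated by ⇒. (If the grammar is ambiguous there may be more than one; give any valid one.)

S ⇒ D ⇒ C a ⇒ b A d a ⇒ b a c a d a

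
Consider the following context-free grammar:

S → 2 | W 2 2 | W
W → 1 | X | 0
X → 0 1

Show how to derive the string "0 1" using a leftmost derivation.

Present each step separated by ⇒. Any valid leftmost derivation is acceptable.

S ⇒ W ⇒ X ⇒ 0 1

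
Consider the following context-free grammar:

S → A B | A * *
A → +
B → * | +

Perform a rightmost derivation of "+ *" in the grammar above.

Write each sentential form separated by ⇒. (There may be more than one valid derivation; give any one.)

S ⇒ A B ⇒ A * ⇒ + *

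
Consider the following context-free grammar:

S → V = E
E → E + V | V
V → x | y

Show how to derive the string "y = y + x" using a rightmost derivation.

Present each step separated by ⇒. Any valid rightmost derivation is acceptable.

S ⇒ V = E ⇒ V = E + V ⇒ V = E + x ⇒ V = V + x ⇒ V = y + x ⇒ y = y + x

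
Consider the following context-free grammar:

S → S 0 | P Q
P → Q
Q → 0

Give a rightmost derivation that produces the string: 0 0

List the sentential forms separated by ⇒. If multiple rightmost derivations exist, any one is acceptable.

S ⇒ P Q ⇒ P 0 ⇒ Q 0 ⇒ 0 0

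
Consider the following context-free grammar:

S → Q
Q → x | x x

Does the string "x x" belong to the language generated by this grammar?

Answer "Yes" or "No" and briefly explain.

Yes - a valid derivation exists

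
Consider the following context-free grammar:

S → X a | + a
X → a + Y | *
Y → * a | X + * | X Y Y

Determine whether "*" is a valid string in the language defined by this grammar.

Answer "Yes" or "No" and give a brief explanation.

No - no valid derivation exists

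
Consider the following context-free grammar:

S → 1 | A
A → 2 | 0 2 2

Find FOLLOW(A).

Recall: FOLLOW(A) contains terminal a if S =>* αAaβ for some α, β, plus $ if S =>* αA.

We compute FOLLOW(A) using the standard algorithm.
FOLLOW(S) starts with {$}.
FIRST(A) = {0, 2}
FIRST(S) = {0, 1, 2}
FOLLOW(A) = {$}
FOLLOW(S) = {$}
Therefore, FOLLOW(A) = {$}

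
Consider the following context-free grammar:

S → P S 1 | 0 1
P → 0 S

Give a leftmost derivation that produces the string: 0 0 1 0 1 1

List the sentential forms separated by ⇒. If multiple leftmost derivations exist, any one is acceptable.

S ⇒ P S 1 ⇒ 0 S S 1 ⇒ 0 0 1 S 1 ⇒ 0 0 1 0 1 1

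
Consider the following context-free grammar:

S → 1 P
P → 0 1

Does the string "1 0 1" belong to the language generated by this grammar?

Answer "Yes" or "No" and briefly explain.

Yes - a valid derivation exists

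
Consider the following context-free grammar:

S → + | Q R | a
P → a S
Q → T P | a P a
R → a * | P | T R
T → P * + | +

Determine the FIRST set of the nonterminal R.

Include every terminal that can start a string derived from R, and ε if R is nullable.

We compute FIRST(R) using the standard algorithm.
FIRST(P) = {a}
FIRST(Q) = {+, a}
FIRST(R) = {+, a}
FIRST(S) = {+, a}
FIRST(T) = {+, a}
Therefore, FIRST(R) = {+, a}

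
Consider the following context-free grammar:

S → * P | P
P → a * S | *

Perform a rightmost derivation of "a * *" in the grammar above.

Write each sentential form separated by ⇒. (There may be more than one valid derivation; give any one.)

S ⇒ P ⇒ a * S ⇒ a * P ⇒ a * *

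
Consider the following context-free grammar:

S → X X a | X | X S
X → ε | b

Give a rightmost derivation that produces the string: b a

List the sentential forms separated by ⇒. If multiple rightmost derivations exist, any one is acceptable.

S ⇒ X X a ⇒ X a ⇒ b a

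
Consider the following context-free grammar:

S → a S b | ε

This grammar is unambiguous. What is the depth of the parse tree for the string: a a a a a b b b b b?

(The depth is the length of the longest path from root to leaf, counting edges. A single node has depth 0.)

6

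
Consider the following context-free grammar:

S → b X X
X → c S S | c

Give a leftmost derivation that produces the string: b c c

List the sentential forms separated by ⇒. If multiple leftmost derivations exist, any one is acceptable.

S ⇒ b X X ⇒ b c X ⇒ b c c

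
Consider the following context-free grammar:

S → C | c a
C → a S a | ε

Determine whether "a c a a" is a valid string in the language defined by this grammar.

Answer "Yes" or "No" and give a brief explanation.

Yes - a valid derivation exists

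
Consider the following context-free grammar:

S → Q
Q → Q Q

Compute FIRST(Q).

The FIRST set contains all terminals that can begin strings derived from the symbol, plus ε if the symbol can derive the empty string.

We compute FIRST(Q) using the standard algorithm.
FIRST(Q) = {}
FIRST(S) = {}
Therefore, FIRST(Q) = {}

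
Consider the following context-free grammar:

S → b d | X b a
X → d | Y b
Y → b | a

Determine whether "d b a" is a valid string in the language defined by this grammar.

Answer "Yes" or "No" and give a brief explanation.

Yes - a valid derivation exists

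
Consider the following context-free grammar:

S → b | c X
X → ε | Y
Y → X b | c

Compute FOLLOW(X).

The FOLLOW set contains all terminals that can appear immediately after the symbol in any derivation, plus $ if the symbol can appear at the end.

We compute FOLLOW(X) using the standard algorithm.
FOLLOW(S) starts with {$}.
FIRST(S) = {b, c}
FIRST(X) = {b, c, ε}
FIRST(Y) = {b, c}
FOLLOW(S) = {$}
FOLLOW(X) = {$, b}
FOLLOW(Y) = {$, b}
Therefore, FOLLOW(X) = {$, b}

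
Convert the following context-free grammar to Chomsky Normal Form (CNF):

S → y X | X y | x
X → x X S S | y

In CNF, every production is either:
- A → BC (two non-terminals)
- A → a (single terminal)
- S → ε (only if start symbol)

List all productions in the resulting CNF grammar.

TY → y; S → x; TX → x; X → y; S → TY X; S → X TY; X → TX X0; X0 → X X1; X1 → S S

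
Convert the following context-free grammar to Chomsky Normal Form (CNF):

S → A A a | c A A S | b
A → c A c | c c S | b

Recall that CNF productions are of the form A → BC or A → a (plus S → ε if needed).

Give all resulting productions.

TA → a; TC → c; S → b; A → b; S → A X0; X0 → A TA; S → TC X1; X1 → A X2; X2 → A S; A → TC X3; X3 → A TC; A → TC X4; X4 → TC S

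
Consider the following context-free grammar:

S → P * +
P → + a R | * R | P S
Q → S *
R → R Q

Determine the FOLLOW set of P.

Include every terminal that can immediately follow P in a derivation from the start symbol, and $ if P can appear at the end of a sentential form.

We compute FOLLOW(P) using the standard algorithm.
FOLLOW(S) starts with {$}.
FIRST(P) = {*, +}
FIRST(Q) = {*, +}
FIRST(R) = {}
FIRST(S) = {*, +}
FOLLOW(P) = {*, +}
FOLLOW(Q) = {*, +}
FOLLOW(R) = {*, +}
FOLLOW(S) = {$, *, +}
Therefore, FOLLOW(P) = {*, +}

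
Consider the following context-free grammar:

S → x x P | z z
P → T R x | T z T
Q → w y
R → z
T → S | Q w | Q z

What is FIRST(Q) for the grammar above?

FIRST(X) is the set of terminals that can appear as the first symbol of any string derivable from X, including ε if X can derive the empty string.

We compute FIRST(Q) using the standard algorithm.
FIRST(P) = {w, x, z}
FIRST(Q) = {w}
FIRST(R) = {z}
FIRST(S) = {x, z}
FIRST(T) = {w, x, z}
Therefore, FIRST(Q) = {w}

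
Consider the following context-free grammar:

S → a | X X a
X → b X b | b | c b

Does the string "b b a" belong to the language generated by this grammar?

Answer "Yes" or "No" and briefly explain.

Yes - a valid derivation exists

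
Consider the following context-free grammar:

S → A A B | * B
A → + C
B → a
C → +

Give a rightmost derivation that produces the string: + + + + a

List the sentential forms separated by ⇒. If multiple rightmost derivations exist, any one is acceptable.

S ⇒ A A B ⇒ A A a ⇒ A + C a ⇒ A + + a ⇒ + C + + a ⇒ + + + + a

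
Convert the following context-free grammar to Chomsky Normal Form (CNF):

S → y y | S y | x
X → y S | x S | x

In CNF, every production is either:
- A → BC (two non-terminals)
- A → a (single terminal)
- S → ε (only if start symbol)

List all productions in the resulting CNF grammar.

TY → y; S → x; TX → x; X → x; S → TY TY; S → S TY; X → TY S; X → TX S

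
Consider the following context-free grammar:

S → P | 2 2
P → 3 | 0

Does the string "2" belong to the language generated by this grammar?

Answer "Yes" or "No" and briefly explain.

No - no valid derivation exists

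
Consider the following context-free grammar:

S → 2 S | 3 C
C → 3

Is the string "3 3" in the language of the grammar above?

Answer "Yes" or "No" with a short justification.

Yes - a valid derivation exists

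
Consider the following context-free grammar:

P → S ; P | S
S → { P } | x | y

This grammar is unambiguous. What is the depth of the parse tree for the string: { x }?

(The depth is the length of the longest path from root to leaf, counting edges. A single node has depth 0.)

4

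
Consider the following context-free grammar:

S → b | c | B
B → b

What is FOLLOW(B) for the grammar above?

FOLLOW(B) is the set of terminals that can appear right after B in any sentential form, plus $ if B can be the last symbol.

We compute FOLLOW(B) using the standard algorithm.
FOLLOW(S) starts with {$}.
FIRST(B) = {b}
FIRST(S) = {b, c}
FOLLOW(B) = {$}
FOLLOW(S) = {$}
Therefore, FOLLOW(B) = {$}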